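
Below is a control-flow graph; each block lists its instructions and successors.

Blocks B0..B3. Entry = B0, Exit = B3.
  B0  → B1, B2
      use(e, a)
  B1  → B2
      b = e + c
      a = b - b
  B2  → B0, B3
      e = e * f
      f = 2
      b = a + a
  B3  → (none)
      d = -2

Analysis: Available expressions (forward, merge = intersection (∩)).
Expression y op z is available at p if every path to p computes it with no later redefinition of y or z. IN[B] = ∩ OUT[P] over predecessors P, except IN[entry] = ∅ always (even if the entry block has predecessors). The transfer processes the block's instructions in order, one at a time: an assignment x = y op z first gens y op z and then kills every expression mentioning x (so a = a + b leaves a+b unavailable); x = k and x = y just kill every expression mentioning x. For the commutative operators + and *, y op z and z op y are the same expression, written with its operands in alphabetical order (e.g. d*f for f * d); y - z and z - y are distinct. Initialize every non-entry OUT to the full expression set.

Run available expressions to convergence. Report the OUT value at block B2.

Answer: {a+a}

Trace:
Per-block solution:
  B0:   IN={}   OUT={}
  B1:   IN={}   OUT={b-b, c+e}
  B2:   IN={}   OUT={a+a}
  B3:   IN={a+a}   OUT={a+a}

Merge at B2: IN[B2] = OUT[B0] ∩ OUT[B1] = {}
Applying B2's transfer function to that IN value gives OUT[B2] (row B2 above).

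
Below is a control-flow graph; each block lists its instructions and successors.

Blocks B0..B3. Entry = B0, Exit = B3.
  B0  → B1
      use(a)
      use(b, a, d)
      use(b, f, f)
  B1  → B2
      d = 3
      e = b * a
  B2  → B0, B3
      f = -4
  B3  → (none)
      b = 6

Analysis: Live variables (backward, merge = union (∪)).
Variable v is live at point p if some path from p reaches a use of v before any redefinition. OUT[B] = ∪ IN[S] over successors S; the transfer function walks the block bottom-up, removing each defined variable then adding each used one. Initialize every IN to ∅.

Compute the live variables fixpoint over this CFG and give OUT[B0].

Answer: {a, b}

Working:
Fixpoint table:
  B0:   IN={a, b, d, f}   OUT={a, b}
  B1:   IN={a, b}   OUT={a, b, d}
  B2:   IN={a, b, d}   OUT={a, b, d, f}
  B3:   IN={}   OUT={}

Merge at B0: OUT[B0] = IN[B1] = {a, b}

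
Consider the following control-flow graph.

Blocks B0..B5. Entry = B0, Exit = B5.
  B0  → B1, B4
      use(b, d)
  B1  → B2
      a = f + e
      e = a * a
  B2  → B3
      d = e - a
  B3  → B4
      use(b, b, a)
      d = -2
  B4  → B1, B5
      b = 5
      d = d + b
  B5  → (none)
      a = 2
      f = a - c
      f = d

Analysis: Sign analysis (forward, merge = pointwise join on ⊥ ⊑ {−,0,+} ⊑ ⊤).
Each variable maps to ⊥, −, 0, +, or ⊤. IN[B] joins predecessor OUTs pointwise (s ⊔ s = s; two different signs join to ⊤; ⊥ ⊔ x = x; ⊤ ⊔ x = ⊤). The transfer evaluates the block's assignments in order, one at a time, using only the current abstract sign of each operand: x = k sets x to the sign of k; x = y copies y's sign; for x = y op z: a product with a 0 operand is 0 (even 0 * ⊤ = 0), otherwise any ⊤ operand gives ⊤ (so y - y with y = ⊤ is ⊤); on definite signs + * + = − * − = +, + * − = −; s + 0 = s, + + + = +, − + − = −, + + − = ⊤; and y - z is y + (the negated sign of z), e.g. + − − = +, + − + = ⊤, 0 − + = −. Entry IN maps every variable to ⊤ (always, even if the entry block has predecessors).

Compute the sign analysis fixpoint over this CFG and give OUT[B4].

Answer: {a: ⊤, b: +, c: ⊤, d: ⊤, e: ⊤, f: ⊤}

Working:
Fixpoint table:
  B0:   IN=(all ⊤)   OUT=(all ⊤)
  B1:   IN=(all ⊤)   OUT=(all ⊤)
  B2:   IN=(all ⊤)   OUT=(all ⊤)
  B3:   IN=(all ⊤)   OUT={d:-; rest ⊤}
  B4:   IN=(all ⊤)   OUT={b:+; rest ⊤}
  B5:   IN={b:+; rest ⊤}   OUT={a:+, b:+; rest ⊤}

Merge at B4: IN[B4] = OUT[B0] ⊔ OUT[B3] = {a: ⊤, b: ⊤, c: ⊤, d: ⊤, e: ⊤, f: ⊤}
Applying B4's transfer function to that IN value gives OUT[B4] (row B4 above).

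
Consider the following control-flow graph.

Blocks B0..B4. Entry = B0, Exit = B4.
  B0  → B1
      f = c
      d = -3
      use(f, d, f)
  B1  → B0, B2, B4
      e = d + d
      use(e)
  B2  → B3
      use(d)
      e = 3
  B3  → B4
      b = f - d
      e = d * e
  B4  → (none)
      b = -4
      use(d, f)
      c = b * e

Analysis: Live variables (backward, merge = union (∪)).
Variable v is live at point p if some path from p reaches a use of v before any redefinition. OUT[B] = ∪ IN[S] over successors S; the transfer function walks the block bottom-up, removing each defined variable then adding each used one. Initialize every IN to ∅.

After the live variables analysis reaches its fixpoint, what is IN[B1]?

Converged values:
  B0:   IN={c}   OUT={c, d, f}
  B1:   IN={c, d, f}   OUT={c, d, e, f}
  B2:   IN={d, f}   OUT={d, e, f}
  B3:   IN={d, e, f}   OUT={d, e, f}
  B4:   IN={d, e, f}   OUT={}

Merge at B1: OUT[B1] = IN[B0] ⊔ IN[B2] ⊔ IN[B4] = {c, d, e, f}
Applying B1's transfer function to that OUT value gives IN[B1] (row B1 above).

Answer: {c, d, f}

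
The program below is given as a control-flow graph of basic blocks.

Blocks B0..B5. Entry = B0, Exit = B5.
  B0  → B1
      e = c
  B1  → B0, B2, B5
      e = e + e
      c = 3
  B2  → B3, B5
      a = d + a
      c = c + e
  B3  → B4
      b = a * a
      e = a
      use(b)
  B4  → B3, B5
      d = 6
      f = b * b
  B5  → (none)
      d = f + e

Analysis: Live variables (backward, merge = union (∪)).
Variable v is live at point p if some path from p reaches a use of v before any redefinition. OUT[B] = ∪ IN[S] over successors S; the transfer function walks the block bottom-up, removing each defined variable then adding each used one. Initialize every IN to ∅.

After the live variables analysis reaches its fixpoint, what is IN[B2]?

Per-block solution:
  B0:  IN={a, c, d, f}  OUT={a, d, e, f}
  B1:  IN={a, d, e, f}  OUT={a, c, d, e, f}
  B2:  IN={a, c, d, e, f}  OUT={a, e, f}
  B3:  IN={a}  OUT={a, b, e}
  B4:  IN={a, b, e}  OUT={a, e, f}
  B5:  IN={e, f}  OUT={}

Merge at B2: OUT[B2] = IN[B3] ⊔ IN[B5] = {a, e, f}
Applying B2's transfer function to that OUT value gives IN[B2] (row B2 above).

Answer: {a, c, d, e, f}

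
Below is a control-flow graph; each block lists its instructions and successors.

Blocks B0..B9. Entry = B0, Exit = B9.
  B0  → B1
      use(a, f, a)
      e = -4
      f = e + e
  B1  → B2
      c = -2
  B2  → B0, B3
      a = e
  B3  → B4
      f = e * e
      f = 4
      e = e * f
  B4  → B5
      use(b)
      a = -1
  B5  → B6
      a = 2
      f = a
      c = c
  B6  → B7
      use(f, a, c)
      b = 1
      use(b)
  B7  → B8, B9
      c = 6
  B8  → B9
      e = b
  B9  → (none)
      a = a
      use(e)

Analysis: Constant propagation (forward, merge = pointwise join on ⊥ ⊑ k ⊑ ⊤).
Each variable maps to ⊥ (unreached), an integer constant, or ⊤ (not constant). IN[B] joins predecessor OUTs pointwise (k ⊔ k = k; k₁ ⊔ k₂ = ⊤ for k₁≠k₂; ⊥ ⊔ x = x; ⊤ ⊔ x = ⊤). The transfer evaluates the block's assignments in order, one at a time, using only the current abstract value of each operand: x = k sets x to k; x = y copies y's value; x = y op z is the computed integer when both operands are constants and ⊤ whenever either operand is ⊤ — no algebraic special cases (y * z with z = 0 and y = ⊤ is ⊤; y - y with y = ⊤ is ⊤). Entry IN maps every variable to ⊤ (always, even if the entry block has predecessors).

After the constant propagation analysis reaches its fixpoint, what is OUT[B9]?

Per-block solution:
  B0:   IN=(all ⊤)   OUT={e:-4, f:-8; rest ⊤}
  B1:   IN={e:-4, f:-8; rest ⊤}   OUT={c:-2, e:-4, f:-8; rest ⊤}
  B2:   IN={c:-2, e:-4, f:-8; rest ⊤}   OUT={a:-4, c:-2, e:-4, f:-8; rest ⊤}
  B3:   IN={a:-4, c:-2, e:-4, f:-8; rest ⊤}   OUT={a:-4, c:-2, e:-16, f:4; rest ⊤}
  B4:   IN={a:-4, c:-2, e:-16, f:4; rest ⊤}   OUT={a:-1, c:-2, e:-16, f:4; rest ⊤}
  B5:   IN={a:-1, c:-2, e:-16, f:4; rest ⊤}   OUT={a:2, c:-2, e:-16, f:2; rest ⊤}
  B6:   IN={a:2, c:-2, e:-16, f:2; rest ⊤}   OUT={a:2, b:1, c:-2, e:-16, f:2; rest ⊤}
  B7:   IN={a:2, b:1, c:-2, e:-16, f:2; rest ⊤}   OUT={a:2, b:1, c:6, e:-16, f:2; rest ⊤}
  B8:   IN={a:2, b:1, c:6, e:-16, f:2; rest ⊤}   OUT={a:2, b:1, c:6, e:1, f:2; rest ⊤}
  B9:   IN={a:2, b:1, c:6, f:2; rest ⊤}   OUT={a:2, b:1, c:6, f:2; rest ⊤}

Merge at B9: IN[B9] = OUT[B7] ⊔ OUT[B8] = {a: 2, b: 1, c: 6, d: ⊤, e: ⊤, f: 2}
Applying B9's transfer function to that IN value gives OUT[B9] (row B9 above).

Answer: {a: 2, b: 1, c: 6, d: ⊤, e: ⊤, f: 2}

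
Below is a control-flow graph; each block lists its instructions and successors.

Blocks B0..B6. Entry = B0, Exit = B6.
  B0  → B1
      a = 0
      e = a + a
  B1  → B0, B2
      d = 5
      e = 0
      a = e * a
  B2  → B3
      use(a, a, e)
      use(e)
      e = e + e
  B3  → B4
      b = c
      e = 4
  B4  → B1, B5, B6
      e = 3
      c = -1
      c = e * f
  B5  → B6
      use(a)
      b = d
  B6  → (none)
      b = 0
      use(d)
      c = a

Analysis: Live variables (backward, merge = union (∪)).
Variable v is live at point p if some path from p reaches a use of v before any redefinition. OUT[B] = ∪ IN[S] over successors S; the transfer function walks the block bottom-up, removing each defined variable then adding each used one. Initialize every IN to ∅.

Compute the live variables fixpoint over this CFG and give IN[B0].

Answer: {c, f}

Trace:
Per-block solution:
  B0:  IN={c, f}  OUT={a, c, f}
  B1:  IN={a, c, f}  OUT={a, c, d, e, f}
  B2:  IN={a, c, d, e, f}  OUT={a, c, d, f}
  B3:  IN={a, c, d, f}  OUT={a, d, f}
  B4:  IN={a, d, f}  OUT={a, c, d, f}
  B5:  IN={a, d}  OUT={a, d}
  B6:  IN={a, d}  OUT={}

Merge at B0: OUT[B0] = IN[B1] = {a, c, f}
Applying B0's transfer function to that OUT value gives IN[B0] (row B0 above).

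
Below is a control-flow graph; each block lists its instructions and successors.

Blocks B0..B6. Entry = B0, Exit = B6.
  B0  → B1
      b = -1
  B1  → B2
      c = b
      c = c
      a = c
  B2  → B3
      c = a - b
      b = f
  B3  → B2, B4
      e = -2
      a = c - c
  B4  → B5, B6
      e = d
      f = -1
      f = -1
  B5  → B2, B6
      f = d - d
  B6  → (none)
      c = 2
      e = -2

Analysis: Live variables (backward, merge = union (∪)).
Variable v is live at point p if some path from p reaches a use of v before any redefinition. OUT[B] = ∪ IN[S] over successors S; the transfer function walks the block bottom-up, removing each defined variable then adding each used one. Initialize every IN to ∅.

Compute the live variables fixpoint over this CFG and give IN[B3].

Answer: {b, c, d, f}

Trace:
Fixpoint table:
  B0:   IN={d, f}   OUT={b, d, f}
  B1:   IN={b, d, f}   OUT={a, b, d, f}
  B2:   IN={a, b, d, f}   OUT={b, c, d, f}
  B3:   IN={b, c, d, f}   OUT={a, b, d, f}
  B4:   IN={a, b, d}   OUT={a, b, d}
  B5:   IN={a, b, d}   OUT={a, b, d, f}
  B6:   IN={}   OUT={}

Merge at B3: OUT[B3] = IN[B2] ⊔ IN[B4] = {a, b, d, f}
Applying B3's transfer function to that OUT value gives IN[B3] (row B3 above).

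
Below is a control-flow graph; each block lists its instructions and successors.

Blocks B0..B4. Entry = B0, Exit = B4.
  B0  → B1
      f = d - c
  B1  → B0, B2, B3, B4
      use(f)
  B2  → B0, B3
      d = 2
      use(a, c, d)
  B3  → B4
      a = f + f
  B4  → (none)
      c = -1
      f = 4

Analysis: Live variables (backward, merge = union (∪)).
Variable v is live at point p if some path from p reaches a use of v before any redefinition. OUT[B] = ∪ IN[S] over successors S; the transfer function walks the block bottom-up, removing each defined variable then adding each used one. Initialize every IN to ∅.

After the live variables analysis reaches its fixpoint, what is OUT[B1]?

Answer: {a, c, d, f}

Trace:
Fixpoint table:
  B0:  IN={a, c, d}  OUT={a, c, d, f}
  B1:  IN={a, c, d, f}  OUT={a, c, d, f}
  B2:  IN={a, c, f}  OUT={a, c, d, f}
  B3:  IN={f}  OUT={}
  B4:  IN={}  OUT={}

Merge at B1: OUT[B1] = IN[B0] ⊔ IN[B2] ⊔ IN[B3] ⊔ IN[B4] = {a, c, d, f}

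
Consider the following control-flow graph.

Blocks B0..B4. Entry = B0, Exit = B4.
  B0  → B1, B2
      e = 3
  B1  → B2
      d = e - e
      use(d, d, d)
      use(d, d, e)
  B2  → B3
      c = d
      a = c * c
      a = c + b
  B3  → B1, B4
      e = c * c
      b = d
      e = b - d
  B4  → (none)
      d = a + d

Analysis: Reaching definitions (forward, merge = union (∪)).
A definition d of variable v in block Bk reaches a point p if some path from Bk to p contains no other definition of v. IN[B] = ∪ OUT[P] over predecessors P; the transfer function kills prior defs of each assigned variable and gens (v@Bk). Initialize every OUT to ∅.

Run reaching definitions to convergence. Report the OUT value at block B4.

Answer: {a@B2, b@B3, c@B2, d@B4, e@B3}

Working:
Fixpoint table:
  B0:  IN={}  OUT={e@B0}
  B1:  IN={a@B2, b@B3, c@B2, d@B1, e@B0, e@B3}  OUT={a@B2, b@B3, c@B2, d@B1, e@B0, e@B3}
  B2:  IN={a@B2, b@B3, c@B2, d@B1, e@B0, e@B3}  OUT={a@B2, b@B3, c@B2, d@B1, e@B0, e@B3}
  B3:  IN={a@B2, b@B3, c@B2, d@B1, e@B0, e@B3}  OUT={a@B2, b@B3, c@B2, d@B1, e@B3}
  B4:  IN={a@B2, b@B3, c@B2, d@B1, e@B3}  OUT={a@B2, b@B3, c@B2, d@B4, e@B3}

Merge at B4: IN[B4] = OUT[B3] = {a@B2, b@B3, c@B2, d@B1, e@B3}
Applying B4's transfer function to that IN value gives OUT[B4] (row B4 above).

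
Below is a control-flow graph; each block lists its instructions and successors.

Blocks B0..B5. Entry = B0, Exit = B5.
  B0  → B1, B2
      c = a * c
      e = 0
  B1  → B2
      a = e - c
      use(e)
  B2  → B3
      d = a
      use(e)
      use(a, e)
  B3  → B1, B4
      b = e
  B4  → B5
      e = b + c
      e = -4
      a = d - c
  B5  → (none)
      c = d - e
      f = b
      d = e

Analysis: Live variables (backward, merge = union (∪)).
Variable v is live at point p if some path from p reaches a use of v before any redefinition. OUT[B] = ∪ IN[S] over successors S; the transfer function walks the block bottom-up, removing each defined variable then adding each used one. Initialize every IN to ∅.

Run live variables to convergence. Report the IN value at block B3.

Fixpoint table:
  B0:  IN={a, c}  OUT={a, c, e}
  B1:  IN={c, e}  OUT={a, c, e}
  B2:  IN={a, c, e}  OUT={c, d, e}
  B3:  IN={c, d, e}  OUT={b, c, d, e}
  B4:  IN={b, c, d}  OUT={b, d, e}
  B5:  IN={b, d, e}  OUT={}

Merge at B3: OUT[B3] = IN[B1] ⊔ IN[B4] = {b, c, d, e}
Applying B3's transfer function to that OUT value gives IN[B3] (row B3 above).

Answer: {c, d, e}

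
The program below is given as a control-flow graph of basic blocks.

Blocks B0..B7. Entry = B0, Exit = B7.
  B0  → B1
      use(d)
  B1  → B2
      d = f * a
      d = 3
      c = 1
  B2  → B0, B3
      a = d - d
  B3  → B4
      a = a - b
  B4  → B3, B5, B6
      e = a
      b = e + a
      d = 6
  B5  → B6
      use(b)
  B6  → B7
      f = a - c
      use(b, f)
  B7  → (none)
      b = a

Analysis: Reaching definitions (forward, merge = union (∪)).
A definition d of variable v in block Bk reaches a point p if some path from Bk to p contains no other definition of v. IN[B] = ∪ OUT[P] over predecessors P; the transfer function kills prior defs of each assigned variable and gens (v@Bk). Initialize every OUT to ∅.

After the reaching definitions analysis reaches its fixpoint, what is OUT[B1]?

Converged values:
  B0:   IN={a@B2, c@B1, d@B1}   OUT={a@B2, c@B1, d@B1}
  B1:   IN={a@B2, c@B1, d@B1}   OUT={a@B2, c@B1, d@B1}
  B2:   IN={a@B2, c@B1, d@B1}   OUT={a@B2, c@B1, d@B1}
  B3:   IN={a@B2, a@B3, b@B4, c@B1, d@B1, d@B4, e@B4}   OUT={a@B3, b@B4, c@B1, d@B1, d@B4, e@B4}
  B4:   IN={a@B3, b@B4, c@B1, d@B1, d@B4, e@B4}   OUT={a@B3, b@B4, c@B1, d@B4, e@B4}
  B5:   IN={a@B3, b@B4, c@B1, d@B4, e@B4}   OUT={a@B3, b@B4, c@B1, d@B4, e@B4}
  B6:   IN={a@B3, b@B4, c@B1, d@B4, e@B4}   OUT={a@B3, b@B4, c@B1, d@B4, e@B4, f@B6}
  B7:   IN={a@B3, b@B4, c@B1, d@B4, e@B4, f@B6}   OUT={a@B3, b@B7, c@B1, d@B4, e@B4, f@B6}

Merge at B1: IN[B1] = OUT[B0] = {a@B2, c@B1, d@B1}
Applying B1's transfer function to that IN value gives OUT[B1] (row B1 above).

Answer: {a@B2, c@B1, d@B1}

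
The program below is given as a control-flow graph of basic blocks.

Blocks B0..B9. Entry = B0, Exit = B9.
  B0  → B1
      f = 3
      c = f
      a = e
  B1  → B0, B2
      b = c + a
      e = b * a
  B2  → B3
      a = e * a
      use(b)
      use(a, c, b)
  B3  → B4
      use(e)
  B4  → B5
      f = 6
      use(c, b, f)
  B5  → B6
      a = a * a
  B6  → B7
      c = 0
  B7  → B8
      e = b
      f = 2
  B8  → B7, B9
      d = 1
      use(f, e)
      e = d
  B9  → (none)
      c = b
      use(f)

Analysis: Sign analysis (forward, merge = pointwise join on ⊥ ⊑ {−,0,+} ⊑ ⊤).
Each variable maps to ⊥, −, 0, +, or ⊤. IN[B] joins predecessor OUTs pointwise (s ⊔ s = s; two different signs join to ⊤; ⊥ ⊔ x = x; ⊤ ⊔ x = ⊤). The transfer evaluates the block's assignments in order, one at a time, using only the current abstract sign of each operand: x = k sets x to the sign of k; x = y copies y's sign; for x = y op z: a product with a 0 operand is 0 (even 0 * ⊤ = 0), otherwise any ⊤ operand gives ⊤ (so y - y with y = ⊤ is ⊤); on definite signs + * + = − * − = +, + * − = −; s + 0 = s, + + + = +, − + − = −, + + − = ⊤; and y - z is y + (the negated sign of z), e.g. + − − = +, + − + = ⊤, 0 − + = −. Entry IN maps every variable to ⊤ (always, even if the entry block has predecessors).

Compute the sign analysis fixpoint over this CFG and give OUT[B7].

Fixpoint table:
  B0: | IN=(all ⊤) | OUT={c:+, f:+; rest ⊤}
  B1: | IN={c:+, f:+; rest ⊤} | OUT={c:+, f:+; rest ⊤}
  B2: | IN={c:+, f:+; rest ⊤} | OUT={c:+, f:+; rest ⊤}
  B3: | IN={c:+, f:+; rest ⊤} | OUT={c:+, f:+; rest ⊤}
  B4: | IN={c:+, f:+; rest ⊤} | OUT={c:+, f:+; rest ⊤}
  B5: | IN={c:+, f:+; rest ⊤} | OUT={c:+, f:+; rest ⊤}
  B6: | IN={c:+, f:+; rest ⊤} | OUT={c:0, f:+; rest ⊤}
  B7: | IN={c:0, f:+; rest ⊤} | OUT={c:0, f:+; rest ⊤}
  B8: | IN={c:0, f:+; rest ⊤} | OUT={c:0, d:+, e:+, f:+; rest ⊤}
  B9: | IN={c:0, d:+, e:+, f:+; rest ⊤} | OUT={d:+, e:+, f:+; rest ⊤}

Merge at B7: IN[B7] = OUT[B6] ⊔ OUT[B8] = {a: ⊤, b: ⊤, c: 0, d: ⊤, e: ⊤, f: +}
Applying B7's transfer function to that IN value gives OUT[B7] (row B7 above).

Answer: {a: ⊤, b: ⊤, c: 0, d: ⊤, e: ⊤, f: +}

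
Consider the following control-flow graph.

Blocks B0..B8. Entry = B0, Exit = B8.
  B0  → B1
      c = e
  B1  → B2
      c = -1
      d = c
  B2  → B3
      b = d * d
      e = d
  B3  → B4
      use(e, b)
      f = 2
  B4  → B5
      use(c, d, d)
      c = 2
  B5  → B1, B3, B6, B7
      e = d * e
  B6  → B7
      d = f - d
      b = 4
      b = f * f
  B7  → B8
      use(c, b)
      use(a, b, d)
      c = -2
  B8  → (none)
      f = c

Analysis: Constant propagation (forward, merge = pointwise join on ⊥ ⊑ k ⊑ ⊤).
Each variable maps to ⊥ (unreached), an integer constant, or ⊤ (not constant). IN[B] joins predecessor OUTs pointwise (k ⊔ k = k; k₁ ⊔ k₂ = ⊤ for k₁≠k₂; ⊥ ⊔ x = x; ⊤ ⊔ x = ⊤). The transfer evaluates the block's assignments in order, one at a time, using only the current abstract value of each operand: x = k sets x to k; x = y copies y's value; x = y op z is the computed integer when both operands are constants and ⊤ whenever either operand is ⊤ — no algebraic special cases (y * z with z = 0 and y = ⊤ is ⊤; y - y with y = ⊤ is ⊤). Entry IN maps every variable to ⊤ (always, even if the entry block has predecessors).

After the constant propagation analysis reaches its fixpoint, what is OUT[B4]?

Answer: {a: ⊤, b: 1, c: 2, d: -1, e: ⊤, f: 2}

Working:
Converged values:
  B0: | IN=(all ⊤) | OUT=(all ⊤)
  B1: | IN=(all ⊤) | OUT={c:-1, d:-1; rest ⊤}
  B2: | IN={c:-1, d:-1; rest ⊤} | OUT={b:1, c:-1, d:-1, e:-1; rest ⊤}
  B3: | IN={b:1, d:-1; rest ⊤} | OUT={b:1, d:-1, f:2; rest ⊤}
  B4: | IN={b:1, d:-1, f:2; rest ⊤} | OUT={b:1, c:2, d:-1, f:2; rest ⊤}
  B5: | IN={b:1, c:2, d:-1, f:2; rest ⊤} | OUT={b:1, c:2, d:-1, f:2; rest ⊤}
  B6: | IN={b:1, c:2, d:-1, f:2; rest ⊤} | OUT={b:4, c:2, d:3, f:2; rest ⊤}
  B7: | IN={c:2, f:2; rest ⊤} | OUT={c:-2, f:2; rest ⊤}
  B8: | IN={c:-2, f:2; rest ⊤} | OUT={c:-2, f:-2; rest ⊤}

Merge at B4: IN[B4] = OUT[B3] = {a: ⊤, b: 1, c: ⊤, d: -1, e: ⊤, f: 2}
Applying B4's transfer function to that IN value gives OUT[B4] (row B4 above).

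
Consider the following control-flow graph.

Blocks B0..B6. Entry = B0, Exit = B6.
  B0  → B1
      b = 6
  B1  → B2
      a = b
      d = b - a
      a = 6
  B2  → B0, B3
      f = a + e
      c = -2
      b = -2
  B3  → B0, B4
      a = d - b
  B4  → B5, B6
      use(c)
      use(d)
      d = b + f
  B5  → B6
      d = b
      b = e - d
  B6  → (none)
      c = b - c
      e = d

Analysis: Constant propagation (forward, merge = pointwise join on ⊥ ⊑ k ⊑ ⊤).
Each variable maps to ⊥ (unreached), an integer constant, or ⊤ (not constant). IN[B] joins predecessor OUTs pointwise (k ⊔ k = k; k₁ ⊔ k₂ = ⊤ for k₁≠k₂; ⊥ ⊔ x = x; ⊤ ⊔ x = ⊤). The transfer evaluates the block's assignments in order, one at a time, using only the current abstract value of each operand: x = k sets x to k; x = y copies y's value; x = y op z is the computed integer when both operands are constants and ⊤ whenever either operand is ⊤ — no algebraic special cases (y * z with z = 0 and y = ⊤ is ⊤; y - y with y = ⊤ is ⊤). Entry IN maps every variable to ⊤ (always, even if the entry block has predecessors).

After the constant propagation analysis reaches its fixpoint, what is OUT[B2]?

Answer: {a: 6, b: -2, c: -2, d: 0, e: ⊤, f: ⊤}

Trace:
Fixpoint table:
  B0: | IN=(all ⊤) | OUT={b:6; rest ⊤}
  B1: | IN={b:6; rest ⊤} | OUT={a:6, b:6, d:0; rest ⊤}
  B2: | IN={a:6, b:6, d:0; rest ⊤} | OUT={a:6, b:-2, c:-2, d:0; rest ⊤}
  B3: | IN={a:6, b:-2, c:-2, d:0; rest ⊤} | OUT={a:2, b:-2, c:-2, d:0; rest ⊤}
  B4: | IN={a:2, b:-2, c:-2, d:0; rest ⊤} | OUT={a:2, b:-2, c:-2; rest ⊤}
  B5: | IN={a:2, b:-2, c:-2; rest ⊤} | OUT={a:2, c:-2, d:-2; rest ⊤}
  B6: | IN={a:2, c:-2; rest ⊤} | OUT={a:2; rest ⊤}

Merge at B2: IN[B2] = OUT[B1] = {a: 6, b: 6, c: ⊤, d: 0, e: ⊤, f: ⊤}
Applying B2's transfer function to that IN value gives OUT[B2] (row B2 above).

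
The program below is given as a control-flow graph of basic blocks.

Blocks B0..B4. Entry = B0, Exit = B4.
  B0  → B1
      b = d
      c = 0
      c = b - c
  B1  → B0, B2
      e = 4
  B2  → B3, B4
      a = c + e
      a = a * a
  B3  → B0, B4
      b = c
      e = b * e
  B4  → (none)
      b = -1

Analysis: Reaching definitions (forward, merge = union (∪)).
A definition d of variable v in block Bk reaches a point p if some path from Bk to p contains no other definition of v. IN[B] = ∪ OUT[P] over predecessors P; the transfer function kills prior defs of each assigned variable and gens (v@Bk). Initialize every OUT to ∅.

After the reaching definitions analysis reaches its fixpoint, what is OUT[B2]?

Answer: {a@B2, b@B0, c@B0, e@B1}

Trace:
Fixpoint table:
  B0:  IN={a@B2, b@B0, b@B3, c@B0, e@B1, e@B3}  OUT={a@B2, b@B0, c@B0, e@B1, e@B3}
  B1:  IN={a@B2, b@B0, c@B0, e@B1, e@B3}  OUT={a@B2, b@B0, c@B0, e@B1}
  B2:  IN={a@B2, b@B0, c@B0, e@B1}  OUT={a@B2, b@B0, c@B0, e@B1}
  B3:  IN={a@B2, b@B0, c@B0, e@B1}  OUT={a@B2, b@B3, c@B0, e@B3}
  B4:  IN={a@B2, b@B0, b@B3, c@B0, e@B1, e@B3}  OUT={a@B2, b@B4, c@B0, e@B1, e@B3}

Merge at B2: IN[B2] = OUT[B1] = {a@B2, b@B0, c@B0, e@B1}
Applying B2's transfer function to that IN value gives OUT[B2] (row B2 above).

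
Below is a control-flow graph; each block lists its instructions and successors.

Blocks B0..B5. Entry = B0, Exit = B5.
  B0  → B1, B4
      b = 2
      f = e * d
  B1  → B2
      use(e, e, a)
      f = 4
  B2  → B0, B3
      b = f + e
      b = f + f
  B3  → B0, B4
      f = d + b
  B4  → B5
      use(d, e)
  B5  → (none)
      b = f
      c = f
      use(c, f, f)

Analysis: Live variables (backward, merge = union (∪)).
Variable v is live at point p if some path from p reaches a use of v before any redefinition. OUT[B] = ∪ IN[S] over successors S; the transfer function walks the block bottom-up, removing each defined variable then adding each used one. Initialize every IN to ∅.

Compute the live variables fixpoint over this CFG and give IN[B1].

Answer: {a, d, e}

Trace:
Converged values:
  B0: | IN={a, d, e} | OUT={a, d, e, f}
  B1: | IN={a, d, e} | OUT={a, d, e, f}
  B2: | IN={a, d, e, f} | OUT={a, b, d, e}
  B3: | IN={a, b, d, e} | OUT={a, d, e, f}
  B4: | IN={d, e, f} | OUT={f}
  B5: | IN={f} | OUT={}

Merge at B1: OUT[B1] = IN[B2] = {a, d, e, f}
Applying B1's transfer function to that OUT value gives IN[B1] (row B1 above).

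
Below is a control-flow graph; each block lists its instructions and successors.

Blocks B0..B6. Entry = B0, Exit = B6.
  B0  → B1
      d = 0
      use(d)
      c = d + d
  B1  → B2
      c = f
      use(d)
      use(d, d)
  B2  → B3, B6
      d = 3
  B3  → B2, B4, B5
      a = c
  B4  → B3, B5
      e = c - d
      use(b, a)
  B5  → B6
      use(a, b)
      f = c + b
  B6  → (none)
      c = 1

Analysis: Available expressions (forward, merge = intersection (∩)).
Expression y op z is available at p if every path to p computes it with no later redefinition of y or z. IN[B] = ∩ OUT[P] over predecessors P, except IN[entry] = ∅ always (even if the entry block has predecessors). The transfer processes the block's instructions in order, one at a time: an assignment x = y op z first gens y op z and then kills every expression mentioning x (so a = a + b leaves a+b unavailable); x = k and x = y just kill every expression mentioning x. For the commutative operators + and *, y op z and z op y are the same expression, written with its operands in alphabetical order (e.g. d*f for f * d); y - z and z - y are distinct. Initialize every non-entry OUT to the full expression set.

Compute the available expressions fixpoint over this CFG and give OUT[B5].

Answer: {b+c}

Trace:
Fixpoint table:
  B0:   IN={}   OUT={d+d}
  B1:   IN={d+d}   OUT={d+d}
  B2:   IN={}   OUT={}
  B3:   IN={}   OUT={}
  B4:   IN={}   OUT={c-d}
  B5:   IN={}   OUT={b+c}
  B6:   IN={}   OUT={}

Merge at B5: IN[B5] = OUT[B3] ∩ OUT[B4] = {}
Applying B5's transfer function to that IN value gives OUT[B5] (row B5 above).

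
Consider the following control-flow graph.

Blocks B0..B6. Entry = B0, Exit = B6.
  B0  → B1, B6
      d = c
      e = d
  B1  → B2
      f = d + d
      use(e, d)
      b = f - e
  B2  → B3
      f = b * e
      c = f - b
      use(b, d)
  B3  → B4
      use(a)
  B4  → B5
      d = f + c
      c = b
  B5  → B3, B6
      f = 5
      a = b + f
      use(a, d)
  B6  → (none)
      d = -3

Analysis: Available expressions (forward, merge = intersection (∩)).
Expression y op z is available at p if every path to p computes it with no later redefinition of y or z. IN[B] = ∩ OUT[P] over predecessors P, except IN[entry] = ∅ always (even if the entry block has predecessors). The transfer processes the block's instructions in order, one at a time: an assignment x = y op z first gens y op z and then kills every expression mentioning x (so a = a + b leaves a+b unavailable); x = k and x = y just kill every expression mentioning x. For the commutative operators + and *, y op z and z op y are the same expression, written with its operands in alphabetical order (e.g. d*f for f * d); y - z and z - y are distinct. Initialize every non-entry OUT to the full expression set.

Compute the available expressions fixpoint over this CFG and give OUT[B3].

Converged values:
  B0:  IN={}  OUT={}
  B1:  IN={}  OUT={d+d, f-e}
  B2:  IN={d+d, f-e}  OUT={b*e, d+d, f-b}
  B3:  IN={b*e}  OUT={b*e}
  B4:  IN={b*e}  OUT={b*e}
  B5:  IN={b*e}  OUT={b*e, b+f}
  B6:  IN={}  OUT={}

Merge at B3: IN[B3] = OUT[B2] ∩ OUT[B5] = {b*e}
Applying B3's transfer function to that IN value gives OUT[B3] (row B3 above).

Answer: {b*e}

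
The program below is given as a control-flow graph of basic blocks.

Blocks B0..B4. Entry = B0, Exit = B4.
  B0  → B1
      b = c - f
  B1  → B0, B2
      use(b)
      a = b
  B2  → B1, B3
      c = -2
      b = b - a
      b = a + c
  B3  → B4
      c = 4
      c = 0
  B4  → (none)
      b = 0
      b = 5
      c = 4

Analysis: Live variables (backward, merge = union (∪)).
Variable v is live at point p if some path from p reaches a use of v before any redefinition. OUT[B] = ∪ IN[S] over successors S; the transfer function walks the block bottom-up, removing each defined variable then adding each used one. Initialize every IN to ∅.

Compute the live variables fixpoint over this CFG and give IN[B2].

Per-block solution:
  B0: | IN={c, f} | OUT={b, c, f}
  B1: | IN={b, c, f} | OUT={a, b, c, f}
  B2: | IN={a, b, f} | OUT={b, c, f}
  B3: | IN={} | OUT={}
  B4: | IN={} | OUT={}

Merge at B2: OUT[B2] = IN[B1] ⊔ IN[B3] = {b, c, f}
Applying B2's transfer function to that OUT value gives IN[B2] (row B2 above).

Answer: {a, b, f}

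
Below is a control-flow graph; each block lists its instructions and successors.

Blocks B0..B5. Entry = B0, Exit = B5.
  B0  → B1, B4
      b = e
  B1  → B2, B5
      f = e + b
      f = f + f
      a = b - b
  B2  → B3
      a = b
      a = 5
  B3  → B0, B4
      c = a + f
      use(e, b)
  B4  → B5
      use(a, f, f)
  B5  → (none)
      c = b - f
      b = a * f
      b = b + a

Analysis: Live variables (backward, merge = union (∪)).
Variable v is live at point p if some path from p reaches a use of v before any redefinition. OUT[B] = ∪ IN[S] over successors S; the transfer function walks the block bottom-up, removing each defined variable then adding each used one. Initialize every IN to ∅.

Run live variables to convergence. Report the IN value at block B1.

Fixpoint table:
  B0:  IN={a, e, f}  OUT={a, b, e, f}
  B1:  IN={b, e}  OUT={a, b, e, f}
  B2:  IN={b, e, f}  OUT={a, b, e, f}
  B3:  IN={a, b, e, f}  OUT={a, b, e, f}
  B4:  IN={a, b, f}  OUT={a, b, f}
  B5:  IN={a, b, f}  OUT={}

Merge at B1: OUT[B1] = IN[B2] ⊔ IN[B5] = {a, b, e, f}
Applying B1's transfer function to that OUT value gives IN[B1] (row B1 above).

Answer: {b, e}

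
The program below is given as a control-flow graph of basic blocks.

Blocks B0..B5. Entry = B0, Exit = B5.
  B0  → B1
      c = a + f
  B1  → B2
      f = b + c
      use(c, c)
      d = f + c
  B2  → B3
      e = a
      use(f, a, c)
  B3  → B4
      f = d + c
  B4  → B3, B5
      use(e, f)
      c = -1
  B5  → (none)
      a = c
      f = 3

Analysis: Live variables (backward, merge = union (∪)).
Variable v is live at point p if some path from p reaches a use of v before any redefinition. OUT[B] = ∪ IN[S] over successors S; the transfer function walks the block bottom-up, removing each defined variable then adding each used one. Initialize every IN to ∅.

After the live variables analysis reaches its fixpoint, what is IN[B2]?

Answer: {a, c, d, f}

Trace:
Per-block solution:
  B0:   IN={a, b, f}   OUT={a, b, c}
  B1:   IN={a, b, c}   OUT={a, c, d, f}
  B2:   IN={a, c, d, f}   OUT={c, d, e}
  B3:   IN={c, d, e}   OUT={d, e, f}
  B4:   IN={d, e, f}   OUT={c, d, e}
  B5:   IN={c}   OUT={}

Merge at B2: OUT[B2] = IN[B3] = {c, d, e}
Applying B2's transfer function to that OUT value gives IN[B2] (row B2 above).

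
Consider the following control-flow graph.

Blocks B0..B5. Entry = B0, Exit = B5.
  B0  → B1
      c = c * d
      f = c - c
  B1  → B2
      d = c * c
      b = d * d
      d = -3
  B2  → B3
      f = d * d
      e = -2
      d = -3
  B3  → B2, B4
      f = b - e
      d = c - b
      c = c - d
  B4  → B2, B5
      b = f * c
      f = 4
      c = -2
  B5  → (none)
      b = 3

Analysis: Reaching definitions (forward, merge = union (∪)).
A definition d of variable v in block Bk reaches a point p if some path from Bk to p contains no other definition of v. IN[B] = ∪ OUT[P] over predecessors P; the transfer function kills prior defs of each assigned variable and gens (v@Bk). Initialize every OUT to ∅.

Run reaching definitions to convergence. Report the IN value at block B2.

Fixpoint table:
  B0:  IN={}  OUT={c@B0, f@B0}
  B1:  IN={c@B0, f@B0}  OUT={b@B1, c@B0, d@B1, f@B0}
  B2:  IN={b@B1, b@B4, c@B0, c@B3, c@B4, d@B1, d@B3, e@B2, f@B0, f@B3, f@B4}  OUT={b@B1, b@B4, c@B0, c@B3, c@B4, d@B2, e@B2, f@B2}
  B3:  IN={b@B1, b@B4, c@B0, c@B3, c@B4, d@B2, e@B2, f@B2}  OUT={b@B1, b@B4, c@B3, d@B3, e@B2, f@B3}
  B4:  IN={b@B1, b@B4, c@B3, d@B3, e@B2, f@B3}  OUT={b@B4, c@B4, d@B3, e@B2, f@B4}
  B5:  IN={b@B4, c@B4, d@B3, e@B2, f@B4}  OUT={b@B5, c@B4, d@B3, e@B2, f@B4}

Merge at B2: IN[B2] = OUT[B1] ⊔ OUT[B3] ⊔ OUT[B4] = {b@B1, b@B4, c@B0, c@B3, c@B4, d@B1, d@B3, e@B2, f@B0, f@B3, f@B4}

Answer: {b@B1, b@B4, c@B0, c@B3, c@B4, d@B1, d@B3, e@B2, f@B0, f@B3, f@B4}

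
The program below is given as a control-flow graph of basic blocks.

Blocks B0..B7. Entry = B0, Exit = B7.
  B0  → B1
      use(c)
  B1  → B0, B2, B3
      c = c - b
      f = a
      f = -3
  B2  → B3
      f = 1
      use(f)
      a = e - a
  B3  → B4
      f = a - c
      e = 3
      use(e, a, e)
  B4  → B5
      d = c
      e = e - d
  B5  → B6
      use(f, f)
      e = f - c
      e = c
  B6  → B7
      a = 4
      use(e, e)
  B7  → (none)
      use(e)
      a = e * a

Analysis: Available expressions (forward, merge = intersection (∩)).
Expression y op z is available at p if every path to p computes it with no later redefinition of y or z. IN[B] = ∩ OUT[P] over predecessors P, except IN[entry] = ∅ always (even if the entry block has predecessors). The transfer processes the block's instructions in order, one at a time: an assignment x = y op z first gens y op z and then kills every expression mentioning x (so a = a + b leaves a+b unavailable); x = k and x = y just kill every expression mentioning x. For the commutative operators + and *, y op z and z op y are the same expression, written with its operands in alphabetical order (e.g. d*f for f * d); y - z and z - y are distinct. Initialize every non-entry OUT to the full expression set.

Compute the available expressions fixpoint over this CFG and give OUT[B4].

Answer: {a-c}

Working:
Converged values:
  B0:  IN={}  OUT={}
  B1:  IN={}  OUT={}
  B2:  IN={}  OUT={}
  B3:  IN={}  OUT={a-c}
  B4:  IN={a-c}  OUT={a-c}
  B5:  IN={a-c}  OUT={a-c, f-c}
  B6:  IN={a-c, f-c}  OUT={f-c}
  B7:  IN={f-c}  OUT={f-c}

Merge at B4: IN[B4] = OUT[B3] = {a-c}
Applying B4's transfer function to that IN value gives OUT[B4] (row B4 above).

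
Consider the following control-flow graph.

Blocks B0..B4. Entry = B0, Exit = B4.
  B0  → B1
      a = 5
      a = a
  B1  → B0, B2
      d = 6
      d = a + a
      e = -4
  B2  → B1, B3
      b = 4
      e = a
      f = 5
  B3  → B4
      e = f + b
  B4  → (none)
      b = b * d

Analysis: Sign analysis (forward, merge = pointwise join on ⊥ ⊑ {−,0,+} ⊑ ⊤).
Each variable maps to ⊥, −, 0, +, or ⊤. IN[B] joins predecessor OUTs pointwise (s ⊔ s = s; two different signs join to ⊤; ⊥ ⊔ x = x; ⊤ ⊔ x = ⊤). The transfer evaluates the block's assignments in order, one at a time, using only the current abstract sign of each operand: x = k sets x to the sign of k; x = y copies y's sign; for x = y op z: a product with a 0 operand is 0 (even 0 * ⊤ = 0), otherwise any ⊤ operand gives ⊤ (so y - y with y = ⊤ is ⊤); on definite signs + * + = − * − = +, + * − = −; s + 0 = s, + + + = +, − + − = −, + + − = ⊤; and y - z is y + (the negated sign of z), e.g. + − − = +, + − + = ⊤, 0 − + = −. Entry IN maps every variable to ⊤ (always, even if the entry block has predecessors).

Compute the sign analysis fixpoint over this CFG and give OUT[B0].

Converged values:
  B0:   IN=(all ⊤)   OUT={a:+; rest ⊤}
  B1:   IN={a:+; rest ⊤}   OUT={a:+, d:+, e:-; rest ⊤}
  B2:   IN={a:+, d:+, e:-; rest ⊤}   OUT={a:+, b:+, d:+, e:+, f:+; rest ⊤}
  B3:   IN={a:+, b:+, d:+, e:+, f:+; rest ⊤}   OUT={a:+, b:+, d:+, e:+, f:+; rest ⊤}
  B4:   IN={a:+, b:+, d:+, e:+, f:+; rest ⊤}   OUT={a:+, b:+, d:+, e:+, f:+; rest ⊤}

Merge at B0 (entry node, so the boundary value (all ⊤) is joined with the incoming edge(s)): IN[B0] = (all ⊤) ⊔ OUT[B1] = {a: ⊤, b: ⊤, c: ⊤, d: ⊤, e: ⊤, f: ⊤}
Applying B0's transfer function to that IN value gives OUT[B0] (row B0 above).

Answer: {a: +, b: ⊤, c: ⊤, d: ⊤, e: ⊤, f: ⊤}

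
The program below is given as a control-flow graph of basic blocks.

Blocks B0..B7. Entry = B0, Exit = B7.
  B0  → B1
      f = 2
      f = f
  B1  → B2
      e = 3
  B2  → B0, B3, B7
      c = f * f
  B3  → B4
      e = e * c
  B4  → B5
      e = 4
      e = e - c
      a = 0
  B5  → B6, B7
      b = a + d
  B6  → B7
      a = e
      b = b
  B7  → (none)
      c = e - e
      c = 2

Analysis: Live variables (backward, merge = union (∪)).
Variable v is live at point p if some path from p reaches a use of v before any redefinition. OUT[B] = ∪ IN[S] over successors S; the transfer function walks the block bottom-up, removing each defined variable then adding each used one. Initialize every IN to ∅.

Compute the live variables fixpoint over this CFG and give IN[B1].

Answer: {d, f}

Trace:
Converged values:
  B0: | IN={d} | OUT={d, f}
  B1: | IN={d, f} | OUT={d, e, f}
  B2: | IN={d, e, f} | OUT={c, d, e}
  B3: | IN={c, d, e} | OUT={c, d}
  B4: | IN={c, d} | OUT={a, d, e}
  B5: | IN={a, d, e} | OUT={b, e}
  B6: | IN={b, e} | OUT={e}
  B7: | IN={e} | OUT={}

Merge at B1: OUT[B1] = IN[B2] = {d, e, f}
Applying B1's transfer function to that OUT value gives IN[B1] (row B1 above).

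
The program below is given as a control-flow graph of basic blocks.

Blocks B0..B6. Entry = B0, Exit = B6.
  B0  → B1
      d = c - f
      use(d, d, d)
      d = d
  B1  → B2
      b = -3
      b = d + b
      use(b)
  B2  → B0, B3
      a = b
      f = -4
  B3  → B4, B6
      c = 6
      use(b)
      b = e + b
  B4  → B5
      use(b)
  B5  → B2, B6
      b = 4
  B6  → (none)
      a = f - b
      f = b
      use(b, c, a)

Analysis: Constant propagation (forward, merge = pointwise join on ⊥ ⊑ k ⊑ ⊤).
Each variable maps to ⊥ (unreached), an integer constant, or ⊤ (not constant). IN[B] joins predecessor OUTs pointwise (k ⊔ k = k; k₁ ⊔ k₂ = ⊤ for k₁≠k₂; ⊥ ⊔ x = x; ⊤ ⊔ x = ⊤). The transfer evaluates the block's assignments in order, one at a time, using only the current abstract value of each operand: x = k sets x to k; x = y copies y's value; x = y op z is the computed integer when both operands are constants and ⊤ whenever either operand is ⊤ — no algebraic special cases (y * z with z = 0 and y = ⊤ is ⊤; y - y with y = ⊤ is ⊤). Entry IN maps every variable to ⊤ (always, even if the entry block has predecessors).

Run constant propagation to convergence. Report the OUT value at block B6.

Per-block solution:
  B0:  IN=(all ⊤)  OUT=(all ⊤)
  B1:  IN=(all ⊤)  OUT=(all ⊤)
  B2:  IN=(all ⊤)  OUT={f:-4; rest ⊤}
  B3:  IN={f:-4; rest ⊤}  OUT={c:6, f:-4; rest ⊤}
  B4:  IN={c:6, f:-4; rest ⊤}  OUT={c:6, f:-4; rest ⊤}
  B5:  IN={c:6, f:-4; rest ⊤}  OUT={b:4, c:6, f:-4; rest ⊤}
  B6:  IN={c:6, f:-4; rest ⊤}  OUT={c:6; rest ⊤}

Merge at B6: IN[B6] = OUT[B3] ⊔ OUT[B5] = {a: ⊤, b: ⊤, c: 6, d: ⊤, e: ⊤, f: -4}
Applying B6's transfer function to that IN value gives OUT[B6] (row B6 above).

Answer: {a: ⊤, b: ⊤, c: 6, d: ⊤, e: ⊤, f: ⊤}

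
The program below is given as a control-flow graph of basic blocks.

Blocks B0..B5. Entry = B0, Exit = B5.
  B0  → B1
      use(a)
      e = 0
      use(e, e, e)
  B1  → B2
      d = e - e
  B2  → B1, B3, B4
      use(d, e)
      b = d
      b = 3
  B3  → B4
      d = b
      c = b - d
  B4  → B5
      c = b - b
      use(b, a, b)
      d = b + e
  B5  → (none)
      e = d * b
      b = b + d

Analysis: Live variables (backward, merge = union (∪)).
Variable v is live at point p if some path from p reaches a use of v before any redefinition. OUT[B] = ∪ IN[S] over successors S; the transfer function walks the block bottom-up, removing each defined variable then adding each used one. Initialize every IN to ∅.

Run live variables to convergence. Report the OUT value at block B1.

Answer: {a, d, e}

Derivation:
Per-block solution:
  B0: | IN={a} | OUT={a, e}
  B1: | IN={a, e} | OUT={a, d, e}
  B2: | IN={a, d, e} | OUT={a, b, e}
  B3: | IN={a, b, e} | OUT={a, b, e}
  B4: | IN={a, b, e} | OUT={b, d}
  B5: | IN={b, d} | OUT={}

Merge at B1: OUT[B1] = IN[B2] = {a, d, e}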